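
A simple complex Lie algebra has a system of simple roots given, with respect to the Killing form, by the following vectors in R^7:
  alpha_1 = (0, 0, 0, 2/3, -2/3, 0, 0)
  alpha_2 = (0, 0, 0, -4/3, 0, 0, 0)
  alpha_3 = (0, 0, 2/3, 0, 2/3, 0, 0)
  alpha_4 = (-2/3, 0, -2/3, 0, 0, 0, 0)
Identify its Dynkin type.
C_4 (sp(8))

Compute the Cartan integers a_ij = 2(alpha_i, alpha_j)/(alpha_j, alpha_j); the resulting 4x4 Cartan matrix is
[[2, -1, -1, 0], [-2, 2, 0, 0], [-1, 0, 2, -1], [0, 0, -1, 2]].
The roots have two lengths (squared-length ratio 2:1); the short ones are alpha_{1,3,4}. The associated Dynkin diagram is a chain of 4 nodes with a double edge at one end; the terminal node there is the unique long simple root (C_4), so the type is C_4 (the algebra sp(8)).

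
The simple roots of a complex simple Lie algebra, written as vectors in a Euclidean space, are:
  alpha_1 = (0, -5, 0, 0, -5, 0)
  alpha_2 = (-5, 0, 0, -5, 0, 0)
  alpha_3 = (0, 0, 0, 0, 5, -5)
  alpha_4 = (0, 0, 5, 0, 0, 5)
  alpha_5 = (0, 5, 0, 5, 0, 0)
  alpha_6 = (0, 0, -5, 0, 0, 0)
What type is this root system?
Compute the Cartan integers a_ij = 2(alpha_i, alpha_j)/(alpha_j, alpha_j); the resulting 6x6 Cartan matrix is
[[2, 0, -1, 0, -1, 0], [0, 2, 0, 0, -1, 0], [-1, 0, 2, -1, 0, 0], [0, 0, -1, 2, 0, -2], [-1, -1, 0, 0, 2, 0], [0, 0, 0, -1, 0, 2]].
The roots have two lengths (squared-length ratio 2:1); the short ones are alpha_{6}. The associated Dynkin diagram is a chain of 6 nodes with a double edge at one end; the terminal node there is the unique short simple root (B_6), so the type is B_6 (the algebra so(13)).

B_6 (so(13))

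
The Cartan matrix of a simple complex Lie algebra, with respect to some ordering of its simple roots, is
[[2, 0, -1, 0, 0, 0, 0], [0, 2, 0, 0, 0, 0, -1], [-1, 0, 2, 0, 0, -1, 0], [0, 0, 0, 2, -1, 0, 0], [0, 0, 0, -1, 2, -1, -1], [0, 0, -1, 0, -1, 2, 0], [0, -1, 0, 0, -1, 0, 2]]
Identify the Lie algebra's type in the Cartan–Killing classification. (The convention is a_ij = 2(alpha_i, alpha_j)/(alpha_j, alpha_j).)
E_7

The matrix has rank 7 with 2's on the diagonal. Reading the off-diagonal entries as Dynkin edges (a single edge where a_ij = a_ji = -1; a double or triple edge where a_ij * a_ji = 2 or 3), the diagram is a chain of 6 nodes with one extra node attached to the third node from one end (E_7). One simple-root ordering that puts it in standard form is (alpha_2, alpha_4, alpha_7, alpha_5, alpha_6, alpha_3, alpha_1). So the algebra is type E_7.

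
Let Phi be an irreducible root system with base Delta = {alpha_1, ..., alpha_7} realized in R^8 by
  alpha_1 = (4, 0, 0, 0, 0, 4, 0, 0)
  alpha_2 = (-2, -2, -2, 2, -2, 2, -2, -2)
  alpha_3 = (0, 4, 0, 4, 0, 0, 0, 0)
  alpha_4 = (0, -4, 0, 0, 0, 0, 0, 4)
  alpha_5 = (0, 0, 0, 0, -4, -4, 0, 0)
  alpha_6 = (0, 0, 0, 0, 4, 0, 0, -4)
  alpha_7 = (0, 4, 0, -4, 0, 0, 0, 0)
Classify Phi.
E_7

Compute the Cartan integers a_ij = 2(alpha_i, alpha_j)/(alpha_j, alpha_j); the resulting 7x7 Cartan matrix is
[[2, 0, 0, 0, -1, 0, 0], [0, 2, 0, 0, 0, 0, -1], [0, 0, 2, -1, 0, 0, 0], [0, 0, -1, 2, 0, -1, -1], [-1, 0, 0, 0, 2, -1, 0], [0, 0, 0, -1, -1, 2, 0], [0, -1, 0, -1, 0, 0, 2]].
All simple roots have the same length, so the diagram is simply laced. The associated Dynkin diagram is a chain of 6 nodes with one extra node attached to the third node from one end (E_7), so the type is E_7.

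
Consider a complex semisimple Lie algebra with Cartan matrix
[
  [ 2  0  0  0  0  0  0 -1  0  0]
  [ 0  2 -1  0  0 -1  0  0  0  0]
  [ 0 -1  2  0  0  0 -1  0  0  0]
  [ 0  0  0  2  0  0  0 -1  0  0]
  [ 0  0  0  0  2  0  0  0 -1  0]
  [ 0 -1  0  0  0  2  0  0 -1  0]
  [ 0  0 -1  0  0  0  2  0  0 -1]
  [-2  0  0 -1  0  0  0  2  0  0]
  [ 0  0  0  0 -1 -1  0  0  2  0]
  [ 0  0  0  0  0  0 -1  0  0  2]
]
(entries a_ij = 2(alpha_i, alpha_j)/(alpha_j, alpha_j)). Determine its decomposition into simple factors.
A_7 (sl(8)) + B_3 (so(7))

The diagram associated to this matrix has two connected components: the simple roots {alpha_2, alpha_3, alpha_5, alpha_6, alpha_7, alpha_9, alpha_10} form a chain of 7 nodes with single edges (A_7), and {alpha_1, alpha_4, alpha_8} form a chain of 3 nodes with a double edge at one end; the terminal node there is the unique short simple root (B_3). A semisimple Lie algebra decomposes uniquely as the direct sum of simple ideals, one per connected component of its Dynkin diagram, so g ≅ A_7 ⊕ B_3 (dimension 63 + 21 = 84).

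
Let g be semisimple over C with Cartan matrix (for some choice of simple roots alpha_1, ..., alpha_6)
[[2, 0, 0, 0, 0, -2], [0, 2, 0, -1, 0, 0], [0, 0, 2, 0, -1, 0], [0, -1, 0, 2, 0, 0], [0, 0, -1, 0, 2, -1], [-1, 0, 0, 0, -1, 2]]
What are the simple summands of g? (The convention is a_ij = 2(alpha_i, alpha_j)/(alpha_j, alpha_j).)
A_2 (sl(3)) ⊕ C_4 (sp(8))

The diagram associated to this matrix has two connected components: the simple roots {alpha_2, alpha_4} form a chain of 2 nodes with single edges (A_2), and {alpha_1, alpha_3, alpha_5, alpha_6} form a chain of 4 nodes with a double edge at one end; the terminal node there is the unique long simple root (C_4). A semisimple Lie algebra decomposes uniquely as the direct sum of simple ideals, one per connected component of its Dynkin diagram, so g ≅ A_2 ⊕ C_4 (dimension 8 + 36 = 44).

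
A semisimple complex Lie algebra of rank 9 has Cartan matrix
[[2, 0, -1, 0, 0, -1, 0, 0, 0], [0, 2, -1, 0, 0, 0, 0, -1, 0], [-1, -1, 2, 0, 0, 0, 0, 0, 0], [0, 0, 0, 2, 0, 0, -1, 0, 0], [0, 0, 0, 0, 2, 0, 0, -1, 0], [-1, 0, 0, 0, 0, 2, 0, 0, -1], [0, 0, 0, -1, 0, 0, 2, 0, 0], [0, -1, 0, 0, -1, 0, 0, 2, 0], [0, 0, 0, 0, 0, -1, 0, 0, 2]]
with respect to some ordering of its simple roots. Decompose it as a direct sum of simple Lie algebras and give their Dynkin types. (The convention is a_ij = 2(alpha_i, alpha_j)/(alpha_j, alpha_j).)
A_2 + A_7

The diagram associated to this matrix has two connected components: the simple roots {alpha_4, alpha_7} form a chain of 2 nodes with single edges (A_2), and {alpha_1, alpha_2, alpha_3, alpha_5, alpha_6, alpha_8, alpha_9} form a chain of 7 nodes with single edges (A_7). A semisimple Lie algebra decomposes uniquely as the direct sum of simple ideals, one per connected component of its Dynkin diagram, so g ≅ A_2 ⊕ A_7 (dimension 8 + 63 = 71).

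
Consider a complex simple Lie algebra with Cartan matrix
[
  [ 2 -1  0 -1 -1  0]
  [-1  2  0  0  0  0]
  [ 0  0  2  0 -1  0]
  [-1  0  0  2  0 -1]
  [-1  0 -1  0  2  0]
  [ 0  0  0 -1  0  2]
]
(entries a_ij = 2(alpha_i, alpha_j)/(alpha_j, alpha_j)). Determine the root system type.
E_6

The matrix has rank 6 with 2's on the diagonal. Reading the off-diagonal entries as Dynkin edges (a single edge where a_ij = a_ji = -1; a double or triple edge where a_ij * a_ji = 2 or 3), the diagram is a chain of 5 nodes with one extra node attached to the third node from one end (E_6). One simple-root ordering that puts it in standard form is (alpha_3, alpha_2, alpha_5, alpha_1, alpha_4, alpha_6). So the algebra is type E_6.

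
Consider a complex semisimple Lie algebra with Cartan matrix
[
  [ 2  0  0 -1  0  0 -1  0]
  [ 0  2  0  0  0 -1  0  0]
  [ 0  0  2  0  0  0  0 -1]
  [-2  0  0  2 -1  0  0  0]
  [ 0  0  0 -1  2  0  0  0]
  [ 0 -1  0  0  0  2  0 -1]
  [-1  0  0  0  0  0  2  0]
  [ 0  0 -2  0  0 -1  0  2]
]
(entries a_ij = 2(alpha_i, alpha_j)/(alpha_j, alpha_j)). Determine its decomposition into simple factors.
The diagram associated to this matrix has two connected components: the simple roots {alpha_2, alpha_3, alpha_6, alpha_8} form a chain of 4 nodes with a double edge at one end; the terminal node there is the unique short simple root (B_4), and {alpha_1, alpha_4, alpha_5, alpha_7} form a chain of 4 nodes with a double edge between the middle two (F_4). A semisimple Lie algebra decomposes uniquely as the direct sum of simple ideals, one per connected component of its Dynkin diagram, so g ≅ B_4 ⊕ F_4 (dimension 36 + 52 = 88).

B_4 (so(9)) + F_4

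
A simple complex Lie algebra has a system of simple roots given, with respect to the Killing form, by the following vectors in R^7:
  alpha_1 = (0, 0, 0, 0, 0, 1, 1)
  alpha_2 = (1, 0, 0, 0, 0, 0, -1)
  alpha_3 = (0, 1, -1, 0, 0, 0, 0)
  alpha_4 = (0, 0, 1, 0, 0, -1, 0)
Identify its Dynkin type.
A_4

Compute the Cartan integers a_ij = 2(alpha_i, alpha_j)/(alpha_j, alpha_j); the resulting 4x4 Cartan matrix is
[[2, -1, 0, -1], [-1, 2, 0, 0], [0, 0, 2, -1], [-1, 0, -1, 2]].
All simple roots have the same length, so the diagram is simply laced. The associated Dynkin diagram is a chain of 4 nodes with single edges (A_4), so the type is A_4 (the algebra sl(5)).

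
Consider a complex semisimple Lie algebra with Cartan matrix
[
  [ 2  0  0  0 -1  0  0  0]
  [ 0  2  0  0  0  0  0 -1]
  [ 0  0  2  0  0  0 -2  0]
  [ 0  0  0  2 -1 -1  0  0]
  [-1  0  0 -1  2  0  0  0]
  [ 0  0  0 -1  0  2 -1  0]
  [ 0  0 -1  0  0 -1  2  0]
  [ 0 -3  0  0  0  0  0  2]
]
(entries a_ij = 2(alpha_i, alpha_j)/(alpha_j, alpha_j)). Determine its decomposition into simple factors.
The diagram associated to this matrix has two connected components: the simple roots {alpha_1, alpha_3, alpha_4, alpha_5, alpha_6, alpha_7} form a chain of 6 nodes with a double edge at one end; the terminal node there is the unique long simple root (C_6), and {alpha_2, alpha_8} form two nodes joined by a triple edge (G_2). A semisimple Lie algebra decomposes uniquely as the direct sum of simple ideals, one per connected component of its Dynkin diagram, so g ≅ C_6 ⊕ G_2 (dimension 78 + 14 = 92).

C_6 ⊕ G_2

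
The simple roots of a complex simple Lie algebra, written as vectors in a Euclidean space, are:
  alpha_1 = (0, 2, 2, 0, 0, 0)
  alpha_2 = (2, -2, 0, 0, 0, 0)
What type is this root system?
Compute the Cartan integers a_ij = 2(alpha_i, alpha_j)/(alpha_j, alpha_j); the resulting 2x2 Cartan matrix is
[[2, -1], [-1, 2]].
All simple roots have the same length, so the diagram is simply laced. The associated Dynkin diagram is a chain of 2 nodes with single edges (A_2), so the type is A_2 (the algebra sl(3)).

A_2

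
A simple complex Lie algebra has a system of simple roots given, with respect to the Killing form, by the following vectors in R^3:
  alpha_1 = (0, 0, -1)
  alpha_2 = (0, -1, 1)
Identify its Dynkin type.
Compute the Cartan integers a_ij = 2(alpha_i, alpha_j)/(alpha_j, alpha_j); the resulting 2x2 Cartan matrix is
[[2, -1], [-2, 2]].
The roots have two lengths (squared-length ratio 2:1); the short ones are alpha_{1}. The associated Dynkin diagram is a chain of 2 nodes with a double edge at one end; the terminal node there is the unique short simple root (B_2), so the type is B_2 (the algebra so(5)).

type B_2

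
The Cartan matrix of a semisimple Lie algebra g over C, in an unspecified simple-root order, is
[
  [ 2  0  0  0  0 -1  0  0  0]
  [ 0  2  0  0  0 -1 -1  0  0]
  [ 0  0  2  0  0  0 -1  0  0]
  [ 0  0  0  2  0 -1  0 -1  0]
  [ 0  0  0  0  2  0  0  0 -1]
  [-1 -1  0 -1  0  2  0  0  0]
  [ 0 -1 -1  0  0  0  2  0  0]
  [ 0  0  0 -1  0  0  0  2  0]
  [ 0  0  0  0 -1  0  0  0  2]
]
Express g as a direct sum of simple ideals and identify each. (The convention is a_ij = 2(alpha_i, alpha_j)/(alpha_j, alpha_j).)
The diagram associated to this matrix has two connected components: the simple roots {alpha_5, alpha_9} form a chain of 2 nodes with single edges (A_2), and {alpha_1, alpha_2, alpha_3, alpha_4, alpha_6, alpha_7, alpha_8} form a chain of 6 nodes with one extra node attached to the third node from one end (E_7). A semisimple Lie algebra decomposes uniquely as the direct sum of simple ideals, one per connected component of its Dynkin diagram, so g ≅ A_2 ⊕ E_7 (dimension 8 + 133 = 141).

A_2 + E_7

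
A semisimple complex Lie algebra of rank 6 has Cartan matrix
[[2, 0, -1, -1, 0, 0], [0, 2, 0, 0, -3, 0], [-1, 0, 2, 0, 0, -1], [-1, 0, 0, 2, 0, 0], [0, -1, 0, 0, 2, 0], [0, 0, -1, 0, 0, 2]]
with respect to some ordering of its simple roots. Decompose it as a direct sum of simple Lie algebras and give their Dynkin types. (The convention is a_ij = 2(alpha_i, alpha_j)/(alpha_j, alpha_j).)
type A_4 ⊕ type G_2

The diagram associated to this matrix has two connected components: the simple roots {alpha_1, alpha_3, alpha_4, alpha_6} form a chain of 4 nodes with single edges (A_4), and {alpha_2, alpha_5} form two nodes joined by a triple edge (G_2). A semisimple Lie algebra decomposes uniquely as the direct sum of simple ideals, one per connected component of its Dynkin diagram, so g ≅ A_4 ⊕ G_2 (dimension 24 + 14 = 38).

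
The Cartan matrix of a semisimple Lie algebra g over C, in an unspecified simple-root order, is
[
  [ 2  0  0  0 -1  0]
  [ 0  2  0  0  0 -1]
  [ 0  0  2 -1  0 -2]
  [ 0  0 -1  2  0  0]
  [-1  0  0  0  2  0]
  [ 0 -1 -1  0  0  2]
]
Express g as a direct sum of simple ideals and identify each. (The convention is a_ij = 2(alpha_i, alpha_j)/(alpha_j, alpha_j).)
The diagram associated to this matrix has two connected components: the simple roots {alpha_1, alpha_5} form a chain of 2 nodes with single edges (A_2), and {alpha_2, alpha_3, alpha_4, alpha_6} form a chain of 4 nodes with a double edge between the middle two (F_4). A semisimple Lie algebra decomposes uniquely as the direct sum of simple ideals, one per connected component of its Dynkin diagram, so g ≅ A_2 ⊕ F_4 (dimension 8 + 52 = 60).

A2 ⊕ F4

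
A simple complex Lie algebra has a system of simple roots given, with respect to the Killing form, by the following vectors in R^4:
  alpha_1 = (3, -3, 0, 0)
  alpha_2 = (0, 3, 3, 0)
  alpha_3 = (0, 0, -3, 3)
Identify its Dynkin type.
Compute the Cartan integers a_ij = 2(alpha_i, alpha_j)/(alpha_j, alpha_j); the resulting 3x3 Cartan matrix is
[[2, -1, 0], [-1, 2, -1], [0, -1, 2]].
All simple roots have the same length, so the diagram is simply laced. The associated Dynkin diagram is a chain of 3 nodes with single edges (A_3), so the type is A_3 (the algebra sl(4)).

type A_3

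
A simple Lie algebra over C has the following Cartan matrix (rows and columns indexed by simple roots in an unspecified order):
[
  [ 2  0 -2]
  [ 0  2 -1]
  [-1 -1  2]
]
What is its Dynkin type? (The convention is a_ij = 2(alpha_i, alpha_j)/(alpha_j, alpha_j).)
C3

The matrix has rank 3 with 2's on the diagonal. Reading the off-diagonal entries as Dynkin edges (a single edge where a_ij = a_ji = -1; a double or triple edge where a_ij * a_ji = 2 or 3), the diagram is a chain of 3 nodes with a double edge at one end; the terminal node there is the unique long simple root (C_3). One simple-root ordering that puts it in standard form is (alpha_2, alpha_3, alpha_1). So the algebra is type C_3, i.e. sp(6).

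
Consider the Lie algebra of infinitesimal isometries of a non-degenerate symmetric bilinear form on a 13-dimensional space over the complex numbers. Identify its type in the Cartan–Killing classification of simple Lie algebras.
This is so(13) with 13 odd, which has dimension 13(13-1)/2 = 78 and rank (13-1)/2 = 6. In the classification of classical Lie algebras, the orthogonal algebra so(2n+1) in an odd number of variables has type B_n; here n = 6, so the Dynkin diagram is a chain of 6 nodes with a double edge at one end; the terminal node there is the unique short simple root (B_6). Hence the type is B_6.

B6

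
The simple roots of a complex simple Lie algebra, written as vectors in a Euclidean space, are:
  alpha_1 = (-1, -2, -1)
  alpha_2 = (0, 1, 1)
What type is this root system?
type G_2

Compute the Cartan integers a_ij = 2(alpha_i, alpha_j)/(alpha_j, alpha_j); the resulting 2x2 Cartan matrix is
[[2, -3], [-1, 2]].
The roots have two lengths (squared-length ratio 3:1); the short ones are alpha_{2}. The associated Dynkin diagram is two nodes joined by a triple edge (G_2), so the type is G_2.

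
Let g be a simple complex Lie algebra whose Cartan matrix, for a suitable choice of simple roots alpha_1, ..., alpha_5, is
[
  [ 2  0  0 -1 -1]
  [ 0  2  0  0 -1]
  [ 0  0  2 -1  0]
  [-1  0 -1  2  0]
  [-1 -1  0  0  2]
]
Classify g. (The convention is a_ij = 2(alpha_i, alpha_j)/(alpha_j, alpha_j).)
The matrix has rank 5 with 2's on the diagonal. Reading the off-diagonal entries as Dynkin edges (a single edge where a_ij = a_ji = -1; a double or triple edge where a_ij * a_ji = 2 or 3), the diagram is a chain of 5 nodes with single edges (A_5). One simple-root ordering that puts it in standard form is (alpha_2, alpha_5, alpha_1, alpha_4, alpha_3). So the algebra is type A_5, i.e. sl(6).

A_5 (sl(6))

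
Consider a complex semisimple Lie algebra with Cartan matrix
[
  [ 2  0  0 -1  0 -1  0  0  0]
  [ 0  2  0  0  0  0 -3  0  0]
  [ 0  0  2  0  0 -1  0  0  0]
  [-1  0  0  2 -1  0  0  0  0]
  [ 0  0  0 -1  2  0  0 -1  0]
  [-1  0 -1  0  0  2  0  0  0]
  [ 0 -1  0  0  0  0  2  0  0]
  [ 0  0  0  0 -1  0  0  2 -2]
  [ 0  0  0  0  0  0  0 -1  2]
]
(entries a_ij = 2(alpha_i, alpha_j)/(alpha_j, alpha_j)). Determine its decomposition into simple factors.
type B_7 + type G_2

The diagram associated to this matrix has two connected components: the simple roots {alpha_1, alpha_3, alpha_4, alpha_5, alpha_6, alpha_8, alpha_9} form a chain of 7 nodes with a double edge at one end; the terminal node there is the unique short simple root (B_7), and {alpha_2, alpha_7} form two nodes joined by a triple edge (G_2). A semisimple Lie algebra decomposes uniquely as the direct sum of simple ideals, one per connected component of its Dynkin diagram, so g ≅ B_7 ⊕ G_2 (dimension 105 + 14 = 119).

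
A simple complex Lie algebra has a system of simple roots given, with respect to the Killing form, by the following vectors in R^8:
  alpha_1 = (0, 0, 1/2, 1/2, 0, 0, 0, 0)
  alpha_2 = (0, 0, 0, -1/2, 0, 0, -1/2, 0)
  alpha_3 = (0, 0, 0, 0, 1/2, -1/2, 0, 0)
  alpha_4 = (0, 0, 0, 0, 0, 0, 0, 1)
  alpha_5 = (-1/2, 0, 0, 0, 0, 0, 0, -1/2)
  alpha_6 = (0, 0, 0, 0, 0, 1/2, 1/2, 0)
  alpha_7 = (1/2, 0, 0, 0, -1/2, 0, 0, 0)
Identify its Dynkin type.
C_7 (sp(14))

Compute the Cartan integers a_ij = 2(alpha_i, alpha_j)/(alpha_j, alpha_j); the resulting 7x7 Cartan matrix is
[[2, -1, 0, 0, 0, 0, 0], [-1, 2, 0, 0, 0, -1, 0], [0, 0, 2, 0, 0, -1, -1], [0, 0, 0, 2, -2, 0, 0], [0, 0, 0, -1, 2, 0, -1], [0, -1, -1, 0, 0, 2, 0], [0, 0, -1, 0, -1, 0, 2]].
The roots have two lengths (squared-length ratio 2:1); the short ones are alpha_{1,2,3,5,6,7}. The associated Dynkin diagram is a chain of 7 nodes with a double edge at one end; the terminal node there is the unique long simple root (C_7), so the type is C_7 (the algebra sp(14)).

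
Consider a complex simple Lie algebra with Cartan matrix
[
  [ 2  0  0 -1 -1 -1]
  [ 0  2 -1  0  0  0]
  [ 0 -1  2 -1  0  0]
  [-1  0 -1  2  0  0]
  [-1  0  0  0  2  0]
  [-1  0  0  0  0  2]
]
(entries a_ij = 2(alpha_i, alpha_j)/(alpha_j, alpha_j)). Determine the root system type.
D_6

The matrix has rank 6 with 2's on the diagonal. Reading the off-diagonal entries as Dynkin edges (a single edge where a_ij = a_ji = -1; a double or triple edge where a_ij * a_ji = 2 or 3), the diagram is a chain of 4 nodes with a fork of two nodes at one end (D_6). One simple-root ordering that puts it in standard form is (alpha_2, alpha_3, alpha_4, alpha_1, alpha_6, alpha_5). So the algebra is type D_6, i.e. so(12).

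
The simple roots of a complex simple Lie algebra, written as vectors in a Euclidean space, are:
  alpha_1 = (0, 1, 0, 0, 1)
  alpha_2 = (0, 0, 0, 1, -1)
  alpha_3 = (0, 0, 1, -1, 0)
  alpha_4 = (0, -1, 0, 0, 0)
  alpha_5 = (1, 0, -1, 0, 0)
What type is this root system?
Compute the Cartan integers a_ij = 2(alpha_i, alpha_j)/(alpha_j, alpha_j); the resulting 5x5 Cartan matrix is
[[2, -1, 0, -2, 0], [-1, 2, -1, 0, 0], [0, -1, 2, 0, -1], [-1, 0, 0, 2, 0], [0, 0, -1, 0, 2]].
The roots have two lengths (squared-length ratio 2:1); the short ones are alpha_{4}. The associated Dynkin diagram is a chain of 5 nodes with a double edge at one end; the terminal node there is the unique short simple root (B_5), so the type is B_5 (the algebra so(11)).

type B_5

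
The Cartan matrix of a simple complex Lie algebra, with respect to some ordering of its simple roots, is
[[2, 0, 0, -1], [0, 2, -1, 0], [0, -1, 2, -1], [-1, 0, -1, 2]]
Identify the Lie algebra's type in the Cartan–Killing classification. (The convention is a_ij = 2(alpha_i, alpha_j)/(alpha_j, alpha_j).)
type A_4

The matrix has rank 4 with 2's on the diagonal. Reading the off-diagonal entries as Dynkin edges (a single edge where a_ij = a_ji = -1; a double or triple edge where a_ij * a_ji = 2 or 3), the diagram is a chain of 4 nodes with single edges (A_4). One simple-root ordering that puts it in standard form is (alpha_2, alpha_3, alpha_4, alpha_1). So the algebra is type A_4, i.e. sl(5).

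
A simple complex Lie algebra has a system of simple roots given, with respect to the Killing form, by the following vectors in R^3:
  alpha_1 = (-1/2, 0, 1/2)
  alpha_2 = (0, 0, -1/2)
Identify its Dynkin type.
Compute the Cartan integers a_ij = 2(alpha_i, alpha_j)/(alpha_j, alpha_j); the resulting 2x2 Cartan matrix is
[[2, -2], [-1, 2]].
The roots have two lengths (squared-length ratio 2:1); the short ones are alpha_{2}. The associated Dynkin diagram is a chain of 2 nodes with a double edge at one end; the terminal node there is the unique short simple root (B_2), so the type is B_2 (the algebra so(5)).

B_2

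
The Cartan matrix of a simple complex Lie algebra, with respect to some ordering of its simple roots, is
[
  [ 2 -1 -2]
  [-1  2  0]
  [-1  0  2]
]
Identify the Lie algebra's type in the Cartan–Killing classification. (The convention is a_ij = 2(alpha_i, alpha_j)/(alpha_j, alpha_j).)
B_3 (so(7))

The matrix has rank 3 with 2's on the diagonal. Reading the off-diagonal entries as Dynkin edges (a single edge where a_ij = a_ji = -1; a double or triple edge where a_ij * a_ji = 2 or 3), the diagram is a chain of 3 nodes with a double edge at one end; the terminal node there is the unique short simple root (B_3). One simple-root ordering that puts it in standard form is (alpha_2, alpha_1, alpha_3). So the algebra is type B_3, i.e. so(7).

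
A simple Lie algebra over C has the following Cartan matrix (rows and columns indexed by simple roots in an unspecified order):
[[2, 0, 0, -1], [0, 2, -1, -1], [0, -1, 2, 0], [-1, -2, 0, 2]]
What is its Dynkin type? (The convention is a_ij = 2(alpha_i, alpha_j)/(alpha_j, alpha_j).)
F_4

The matrix has rank 4 with 2's on the diagonal. Reading the off-diagonal entries as Dynkin edges (a single edge where a_ij = a_ji = -1; a double or triple edge where a_ij * a_ji = 2 or 3), the diagram is a chain of 4 nodes with a double edge between the middle two (F_4). One simple-root ordering that puts it in standard form is (alpha_1, alpha_4, alpha_2, alpha_3). So the algebra is type F_4.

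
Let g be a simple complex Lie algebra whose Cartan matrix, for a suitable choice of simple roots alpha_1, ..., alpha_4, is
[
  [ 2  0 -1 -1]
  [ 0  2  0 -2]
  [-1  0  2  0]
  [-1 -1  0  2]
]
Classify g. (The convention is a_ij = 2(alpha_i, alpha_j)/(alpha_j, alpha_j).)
C_4

The matrix has rank 4 with 2's on the diagonal. Reading the off-diagonal entries as Dynkin edges (a single edge where a_ij = a_ji = -1; a double or triple edge where a_ij * a_ji = 2 or 3), the diagram is a chain of 4 nodes with a double edge at one end; the terminal node there is the unique long simple root (C_4). One simple-root ordering that puts it in standard form is (alpha_3, alpha_1, alpha_4, alpha_2). So the algebra is type C_4, i.e. sp(8).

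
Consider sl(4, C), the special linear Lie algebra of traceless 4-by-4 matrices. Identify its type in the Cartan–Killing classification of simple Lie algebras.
This is sl(4), which has dimension 4^2 - 1 = 15 and rank 4 - 1 = 3 (a Cartan subalgebra is the diagonal traceless matrices). In the classification of classical Lie algebras, the special linear algebra sl(n+1) has type A_n; here n = 3, so the Dynkin diagram is a chain of 3 nodes with single edges (A_3). Hence the type is A_3.

A_3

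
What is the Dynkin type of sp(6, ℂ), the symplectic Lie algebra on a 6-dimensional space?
This is sp(6), which has dimension 6(6+1)/2 = 21 and rank 6/2 = 3. In the classification of classical Lie algebras, the symplectic algebra sp(2n) has type C_n; here n = 3, so the Dynkin diagram is a chain of 3 nodes with a double edge at one end; the terminal node there is the unique long simple root (C_3). Hence the type is C_3.

C_3 (sp(6))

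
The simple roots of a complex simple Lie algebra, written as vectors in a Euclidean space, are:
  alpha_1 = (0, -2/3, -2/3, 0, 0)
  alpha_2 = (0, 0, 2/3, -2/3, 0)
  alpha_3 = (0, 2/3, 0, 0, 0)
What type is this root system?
B_3

Compute the Cartan integers a_ij = 2(alpha_i, alpha_j)/(alpha_j, alpha_j); the resulting 3x3 Cartan matrix is
[[2, -1, -2], [-1, 2, 0], [-1, 0, 2]].
The roots have two lengths (squared-length ratio 2:1); the short ones are alpha_{3}. The associated Dynkin diagram is a chain of 3 nodes with a double edge at one end; the terminal node there is the unique short simple root (B_3), so the type is B_3 (the algebra so(7)).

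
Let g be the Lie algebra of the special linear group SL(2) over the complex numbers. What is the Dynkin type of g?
This is sl(2), which has dimension 2^2 - 1 = 3 and rank 2 - 1 = 1 (a Cartan subalgebra is the diagonal traceless matrices). In the classification of classical Lie algebras, the special linear algebra sl(n+1) has type A_n; here n = 1, so the Dynkin diagram is a chain of 1 nodes with single edges (A_1). Hence the type is A_1.

A_1 (sl(2))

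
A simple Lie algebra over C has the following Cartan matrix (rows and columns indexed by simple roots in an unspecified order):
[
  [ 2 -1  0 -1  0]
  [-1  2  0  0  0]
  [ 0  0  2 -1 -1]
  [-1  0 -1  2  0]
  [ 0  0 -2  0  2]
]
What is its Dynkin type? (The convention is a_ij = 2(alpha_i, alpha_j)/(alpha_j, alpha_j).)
type C_5

The matrix has rank 5 with 2's on the diagonal. Reading the off-diagonal entries as Dynkin edges (a single edge where a_ij = a_ji = -1; a double or triple edge where a_ij * a_ji = 2 or 3), the diagram is a chain of 5 nodes with a double edge at one end; the terminal node there is the unique long simple root (C_5). One simple-root ordering that puts it in standard form is (alpha_2, alpha_1, alpha_4, alpha_3, alpha_5). So the algebra is type C_5, i.e. sp(10).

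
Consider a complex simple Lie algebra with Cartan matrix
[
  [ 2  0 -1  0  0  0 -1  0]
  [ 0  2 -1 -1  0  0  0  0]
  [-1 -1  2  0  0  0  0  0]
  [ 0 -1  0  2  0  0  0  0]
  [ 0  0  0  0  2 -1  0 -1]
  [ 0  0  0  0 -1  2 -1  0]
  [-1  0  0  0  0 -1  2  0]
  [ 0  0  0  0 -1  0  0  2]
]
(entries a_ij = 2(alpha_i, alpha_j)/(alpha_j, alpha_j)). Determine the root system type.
The matrix has rank 8 with 2's on the diagonal. Reading the off-diagonal entries as Dynkin edges (a single edge where a_ij = a_ji = -1; a double or triple edge where a_ij * a_ji = 2 or 3), the diagram is a chain of 8 nodes with single edges (A_8). One simple-root ordering that puts it in standard form is (alpha_8, alpha_5, alpha_6, alpha_7, alpha_1, alpha_3, alpha_2, alpha_4). So the algebra is type A_8, i.e. sl(9).

A_8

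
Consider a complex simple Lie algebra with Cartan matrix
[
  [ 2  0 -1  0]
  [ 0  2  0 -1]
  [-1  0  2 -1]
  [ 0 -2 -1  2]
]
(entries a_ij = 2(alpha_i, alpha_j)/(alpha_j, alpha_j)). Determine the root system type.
B_4

The matrix has rank 4 with 2's on the diagonal. Reading the off-diagonal entries as Dynkin edges (a single edge where a_ij = a_ji = -1; a double or triple edge where a_ij * a_ji = 2 or 3), the diagram is a chain of 4 nodes with a double edge at one end; the terminal node there is the unique short simple root (B_4). One simple-root ordering that puts it in standard form is (alpha_1, alpha_3, alpha_4, alpha_2). So the algebra is type B_4, i.e. so(9).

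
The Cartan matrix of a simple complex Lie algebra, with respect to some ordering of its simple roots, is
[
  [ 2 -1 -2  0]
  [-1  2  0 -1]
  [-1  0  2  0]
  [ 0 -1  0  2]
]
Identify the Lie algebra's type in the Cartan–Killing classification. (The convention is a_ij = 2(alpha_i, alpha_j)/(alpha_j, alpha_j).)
type B_4

The matrix has rank 4 with 2's on the diagonal. Reading the off-diagonal entries as Dynkin edges (a single edge where a_ij = a_ji = -1; a double or triple edge where a_ij * a_ji = 2 or 3), the diagram is a chain of 4 nodes with a double edge at one end; the terminal node there is the unique short simple root (B_4). One simple-root ordering that puts it in standard form is (alpha_4, alpha_2, alpha_1, alpha_3). So the algebra is type B_4, i.e. so(9).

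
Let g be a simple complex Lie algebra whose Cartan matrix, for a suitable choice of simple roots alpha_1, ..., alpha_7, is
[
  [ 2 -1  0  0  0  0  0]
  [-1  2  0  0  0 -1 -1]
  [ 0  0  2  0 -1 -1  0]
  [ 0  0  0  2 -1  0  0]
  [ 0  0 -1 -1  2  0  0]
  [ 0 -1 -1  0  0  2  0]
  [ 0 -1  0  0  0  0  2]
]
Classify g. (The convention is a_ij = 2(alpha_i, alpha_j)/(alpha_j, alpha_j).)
D_7 (so(14))

The matrix has rank 7 with 2's on the diagonal. Reading the off-diagonal entries as Dynkin edges (a single edge where a_ij = a_ji = -1; a double or triple edge where a_ij * a_ji = 2 or 3), the diagram is a chain of 5 nodes with a fork of two nodes at one end (D_7). One simple-root ordering that puts it in standard form is (alpha_4, alpha_5, alpha_3, alpha_6, alpha_2, alpha_7, alpha_1). So the algebra is type D_7, i.e. so(14).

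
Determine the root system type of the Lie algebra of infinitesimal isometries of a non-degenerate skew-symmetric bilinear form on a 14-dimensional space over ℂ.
C_7 (sp(14))

This is sp(14), which has dimension 14(14+1)/2 = 105 and rank 14/2 = 7. In the classification of classical Lie algebras, the symplectic algebra sp(2n) has type C_n; here n = 7, so the Dynkin diagram is a chain of 7 nodes with a double edge at one end; the terminal node there is the unique long simple root (C_7). Hence the type is C_7.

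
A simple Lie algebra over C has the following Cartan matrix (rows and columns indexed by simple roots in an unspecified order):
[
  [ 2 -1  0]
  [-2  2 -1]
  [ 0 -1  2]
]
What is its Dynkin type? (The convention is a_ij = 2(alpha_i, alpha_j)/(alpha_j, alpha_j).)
The matrix has rank 3 with 2's on the diagonal. Reading the off-diagonal entries as Dynkin edges (a single edge where a_ij = a_ji = -1; a double or triple edge where a_ij * a_ji = 2 or 3), the diagram is a chain of 3 nodes with a double edge at one end; the terminal node there is the unique short simple root (B_3). One simple-root ordering that puts it in standard form is (alpha_3, alpha_2, alpha_1). So the algebra is type B_3, i.e. so(7).

B_3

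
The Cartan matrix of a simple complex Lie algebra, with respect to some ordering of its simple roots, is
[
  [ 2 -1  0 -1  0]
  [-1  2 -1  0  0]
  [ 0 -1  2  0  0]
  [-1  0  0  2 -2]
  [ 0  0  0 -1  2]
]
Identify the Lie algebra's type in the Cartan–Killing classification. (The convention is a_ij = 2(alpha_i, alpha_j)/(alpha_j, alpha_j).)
B_5 (so(11))

The matrix has rank 5 with 2's on the diagonal. Reading the off-diagonal entries as Dynkin edges (a single edge where a_ij = a_ji = -1; a double or triple edge where a_ij * a_ji = 2 or 3), the diagram is a chain of 5 nodes with a double edge at one end; the terminal node there is the unique short simple root (B_5). One simple-root ordering that puts it in standard form is (alpha_3, alpha_2, alpha_1, alpha_4, alpha_5). So the algebra is type B_5, i.e. so(11).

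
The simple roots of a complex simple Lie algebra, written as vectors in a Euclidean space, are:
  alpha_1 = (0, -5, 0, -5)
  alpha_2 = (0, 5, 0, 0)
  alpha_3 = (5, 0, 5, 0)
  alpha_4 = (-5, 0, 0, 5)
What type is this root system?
type B_4

Compute the Cartan integers a_ij = 2(alpha_i, alpha_j)/(alpha_j, alpha_j); the resulting 4x4 Cartan matrix is
[[2, -2, 0, -1], [-1, 2, 0, 0], [0, 0, 2, -1], [-1, 0, -1, 2]].
The roots have two lengths (squared-length ratio 2:1); the short ones are alpha_{2}. The associated Dynkin diagram is a chain of 4 nodes with a double edge at one end; the terminal node there is the unique short simple root (B_4), so the type is B_4 (the algebra so(9)).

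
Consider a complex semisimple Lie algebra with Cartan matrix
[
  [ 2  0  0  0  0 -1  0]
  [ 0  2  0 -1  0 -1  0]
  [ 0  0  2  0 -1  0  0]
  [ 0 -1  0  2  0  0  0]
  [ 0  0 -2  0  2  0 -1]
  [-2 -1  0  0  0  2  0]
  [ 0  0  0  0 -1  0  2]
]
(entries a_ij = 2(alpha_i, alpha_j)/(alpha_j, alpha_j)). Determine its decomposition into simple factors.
B_3 (so(7)) + B_4 (so(9))

The diagram associated to this matrix has two connected components: the simple roots {alpha_3, alpha_5, alpha_7} form a chain of 3 nodes with a double edge at one end; the terminal node there is the unique short simple root (B_3), and {alpha_1, alpha_2, alpha_4, alpha_6} form a chain of 4 nodes with a double edge at one end; the terminal node there is the unique short simple root (B_4). A semisimple Lie algebra decomposes uniquely as the direct sum of simple ideals, one per connected component of its Dynkin diagram, so g ≅ B_3 ⊕ B_4 (dimension 21 + 36 = 57).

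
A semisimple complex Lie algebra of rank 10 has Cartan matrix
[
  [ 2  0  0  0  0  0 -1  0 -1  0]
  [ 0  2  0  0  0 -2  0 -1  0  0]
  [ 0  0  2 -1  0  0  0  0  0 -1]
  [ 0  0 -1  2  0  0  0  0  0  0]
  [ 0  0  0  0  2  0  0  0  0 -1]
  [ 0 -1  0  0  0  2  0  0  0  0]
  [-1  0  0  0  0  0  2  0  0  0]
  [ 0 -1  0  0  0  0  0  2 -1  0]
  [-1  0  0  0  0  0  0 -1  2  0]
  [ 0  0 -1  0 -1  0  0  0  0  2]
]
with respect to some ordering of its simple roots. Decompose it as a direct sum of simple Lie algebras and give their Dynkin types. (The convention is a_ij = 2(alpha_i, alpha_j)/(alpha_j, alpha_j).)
type A_4 + type B_6

The diagram associated to this matrix has two connected components: the simple roots {alpha_3, alpha_4, alpha_5, alpha_10} form a chain of 4 nodes with single edges (A_4), and {alpha_1, alpha_2, alpha_6, alpha_7, alpha_8, alpha_9} form a chain of 6 nodes with a double edge at one end; the terminal node there is the unique short simple root (B_6). A semisimple Lie algebra decomposes uniquely as the direct sum of simple ideals, one per connected component of its Dynkin diagram, so g ≅ A_4 ⊕ B_6 (dimension 24 + 78 = 102).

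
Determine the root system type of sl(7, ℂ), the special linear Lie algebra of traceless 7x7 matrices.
A_6 (sl(7))

This is sl(7), which has dimension 7^2 - 1 = 48 and rank 7 - 1 = 6 (a Cartan subalgebra is the diagonal traceless matrices). In the classification of classical Lie algebras, the special linear algebra sl(n+1) has type A_n; here n = 6, so the Dynkin diagram is a chain of 6 nodes with single edges (A_6). Hence the type is A_6.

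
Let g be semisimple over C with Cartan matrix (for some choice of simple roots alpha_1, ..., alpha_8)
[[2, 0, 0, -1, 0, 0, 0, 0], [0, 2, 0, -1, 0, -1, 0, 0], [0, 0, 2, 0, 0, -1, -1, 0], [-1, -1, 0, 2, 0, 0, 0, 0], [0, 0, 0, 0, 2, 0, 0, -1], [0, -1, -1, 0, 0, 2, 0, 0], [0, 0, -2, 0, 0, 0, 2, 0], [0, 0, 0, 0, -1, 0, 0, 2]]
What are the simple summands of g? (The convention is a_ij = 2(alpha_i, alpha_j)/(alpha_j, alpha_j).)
The diagram associated to this matrix has two connected components: the simple roots {alpha_5, alpha_8} form a chain of 2 nodes with single edges (A_2), and {alpha_1, alpha_2, alpha_3, alpha_4, alpha_6, alpha_7} form a chain of 6 nodes with a double edge at one end; the terminal node there is the unique long simple root (C_6). A semisimple Lie algebra decomposes uniquely as the direct sum of simple ideals, one per connected component of its Dynkin diagram, so g ≅ A_2 ⊕ C_6 (dimension 8 + 78 = 86).

A_2 (sl(3)) ⊕ C_6 (sp(12))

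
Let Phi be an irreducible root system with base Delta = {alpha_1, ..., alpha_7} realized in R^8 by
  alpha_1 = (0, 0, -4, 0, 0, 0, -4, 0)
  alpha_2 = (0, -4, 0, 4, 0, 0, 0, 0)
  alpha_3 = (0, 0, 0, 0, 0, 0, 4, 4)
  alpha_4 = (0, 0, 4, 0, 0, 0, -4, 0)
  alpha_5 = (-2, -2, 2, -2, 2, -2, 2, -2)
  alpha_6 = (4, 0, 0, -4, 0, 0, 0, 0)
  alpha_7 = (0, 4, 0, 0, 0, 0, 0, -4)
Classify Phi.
Compute the Cartan integers a_ij = 2(alpha_i, alpha_j)/(alpha_j, alpha_j); the resulting 7x7 Cartan matrix is
[[2, 0, -1, 0, -1, 0, 0], [0, 2, 0, 0, 0, -1, -1], [-1, 0, 2, -1, 0, 0, -1], [0, 0, -1, 2, 0, 0, 0], [-1, 0, 0, 0, 2, 0, 0], [0, -1, 0, 0, 0, 2, 0], [0, -1, -1, 0, 0, 0, 2]].
All simple roots have the same length, so the diagram is simply laced. The associated Dynkin diagram is a chain of 6 nodes with one extra node attached to the third node from one end (E_7), so the type is E_7.

E7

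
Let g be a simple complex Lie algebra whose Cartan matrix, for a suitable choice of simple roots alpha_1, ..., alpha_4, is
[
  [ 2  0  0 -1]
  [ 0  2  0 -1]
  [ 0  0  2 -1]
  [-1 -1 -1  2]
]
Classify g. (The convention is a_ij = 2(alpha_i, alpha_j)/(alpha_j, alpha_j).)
The matrix has rank 4 with 2's on the diagonal. Reading the off-diagonal entries as Dynkin edges (a single edge where a_ij = a_ji = -1; a double or triple edge where a_ij * a_ji = 2 or 3), the diagram is a chain of 2 nodes with a fork of two nodes at one end (D_4). One simple-root ordering that puts it in standard form is (alpha_1, alpha_4, alpha_2, alpha_3). So the algebra is type D_4, i.e. so(8).

D_4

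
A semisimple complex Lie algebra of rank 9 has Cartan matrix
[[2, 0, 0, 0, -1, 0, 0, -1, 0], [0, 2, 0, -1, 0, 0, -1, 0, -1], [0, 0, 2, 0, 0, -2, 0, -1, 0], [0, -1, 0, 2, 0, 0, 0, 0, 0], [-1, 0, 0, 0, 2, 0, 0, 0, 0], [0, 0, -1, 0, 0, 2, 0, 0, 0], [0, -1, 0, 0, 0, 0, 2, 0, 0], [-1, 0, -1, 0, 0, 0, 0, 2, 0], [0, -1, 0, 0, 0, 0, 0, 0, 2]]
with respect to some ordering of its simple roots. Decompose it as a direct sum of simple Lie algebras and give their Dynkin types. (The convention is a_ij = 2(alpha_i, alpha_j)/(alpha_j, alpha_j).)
B_5 + D_4

The diagram associated to this matrix has two connected components: the simple roots {alpha_1, alpha_3, alpha_5, alpha_6, alpha_8} form a chain of 5 nodes with a double edge at one end; the terminal node there is the unique short simple root (B_5), and {alpha_2, alpha_4, alpha_7, alpha_9} form a chain of 2 nodes with a fork of two nodes at one end (D_4). A semisimple Lie algebra decomposes uniquely as the direct sum of simple ideals, one per connected component of its Dynkin diagram, so g ≅ B_5 ⊕ D_4 (dimension 55 + 28 = 83).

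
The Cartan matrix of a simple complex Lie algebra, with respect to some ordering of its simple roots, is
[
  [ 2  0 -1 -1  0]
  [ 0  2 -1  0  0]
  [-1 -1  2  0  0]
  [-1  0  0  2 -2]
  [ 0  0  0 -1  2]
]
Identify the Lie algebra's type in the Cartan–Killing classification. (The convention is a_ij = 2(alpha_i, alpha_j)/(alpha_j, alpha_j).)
type B_5

The matrix has rank 5 with 2's on the diagonal. Reading the off-diagonal entries as Dynkin edges (a single edge where a_ij = a_ji = -1; a double or triple edge where a_ij * a_ji = 2 or 3), the diagram is a chain of 5 nodes with a double edge at one end; the terminal node there is the unique short simple root (B_5). One simple-root ordering that puts it in standard form is (alpha_2, alpha_3, alpha_1, alpha_4, alpha_5). So the algebra is type B_5, i.e. so(11).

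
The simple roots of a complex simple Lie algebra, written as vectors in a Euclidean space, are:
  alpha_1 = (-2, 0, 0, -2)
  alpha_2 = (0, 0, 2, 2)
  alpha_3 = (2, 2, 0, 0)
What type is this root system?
A3

Compute the Cartan integers a_ij = 2(alpha_i, alpha_j)/(alpha_j, alpha_j); the resulting 3x3 Cartan matrix is
[[2, -1, -1], [-1, 2, 0], [-1, 0, 2]].
All simple roots have the same length, so the diagram is simply laced. The associated Dynkin diagram is a chain of 3 nodes with single edges (A_3), so the type is A_3 (the algebra sl(4)).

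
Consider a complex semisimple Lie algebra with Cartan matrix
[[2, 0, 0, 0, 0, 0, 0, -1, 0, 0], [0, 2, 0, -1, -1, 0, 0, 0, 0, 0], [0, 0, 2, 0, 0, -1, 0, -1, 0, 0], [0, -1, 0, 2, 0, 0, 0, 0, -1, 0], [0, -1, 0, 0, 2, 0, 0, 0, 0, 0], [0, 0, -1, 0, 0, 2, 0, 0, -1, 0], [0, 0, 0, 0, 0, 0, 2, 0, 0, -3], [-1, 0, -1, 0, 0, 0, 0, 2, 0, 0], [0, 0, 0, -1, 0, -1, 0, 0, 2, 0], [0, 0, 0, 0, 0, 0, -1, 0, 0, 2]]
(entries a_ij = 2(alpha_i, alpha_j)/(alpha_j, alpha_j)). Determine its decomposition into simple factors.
The diagram associated to this matrix has two connected components: the simple roots {alpha_1, alpha_2, alpha_3, alpha_4, alpha_5, alpha_6, alpha_8, alpha_9} form a chain of 8 nodes with single edges (A_8), and {alpha_7, alpha_10} form two nodes joined by a triple edge (G_2). A semisimple Lie algebra decomposes uniquely as the direct sum of simple ideals, one per connected component of its Dynkin diagram, so g ≅ A_8 ⊕ G_2 (dimension 80 + 14 = 94).

type A_8 ⊕ type G_2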